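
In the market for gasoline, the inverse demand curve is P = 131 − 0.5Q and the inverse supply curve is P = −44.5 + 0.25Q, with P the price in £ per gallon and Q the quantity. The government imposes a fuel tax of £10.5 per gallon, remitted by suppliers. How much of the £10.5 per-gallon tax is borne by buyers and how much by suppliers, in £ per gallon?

Inverting to Q(P) form: Qd = 262 − 2P; Qs = 4P + 178.
Before the tax: set 262 − 2P = 4P + 178 → P* = £14, Q* = 234.
With the tax collected from suppliers, supply shifts: Qs = 4(P − 10.5) + 178.
Solving gives Q = 220 with buyers paying £21 and suppliers receiving £10.5 (the £10.5 wedge).
Burden on buyers: £7; on suppliers: £3.5. (They sum to £10.5.)
The less price-elastic side of the market bears the larger share of a per-unit tax.

Buyers bear £7 per gallon; suppliers bear £3.5 per gallon.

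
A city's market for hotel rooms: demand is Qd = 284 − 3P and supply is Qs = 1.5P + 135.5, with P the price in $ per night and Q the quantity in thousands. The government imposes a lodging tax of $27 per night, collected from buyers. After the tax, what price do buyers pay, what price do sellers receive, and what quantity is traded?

Without the tax, 284 − 3P = 1.5P + 135.5 gives 4.5P = 148.5, so P* = $33 and Q* = 185.
With the tax collected from buyers, demand (in seller-price terms) shifts: Qd = 284 − 3(P + 27).
Solving gives Q = 158 with buyers paying $42 and sellers receiving $15 (the $27 wedge).

Buyers pay $42; sellers receive $15; quantity = 158.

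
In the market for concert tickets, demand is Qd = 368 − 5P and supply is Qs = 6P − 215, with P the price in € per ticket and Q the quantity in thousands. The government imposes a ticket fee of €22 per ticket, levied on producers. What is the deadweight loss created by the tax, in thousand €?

Deadweight loss = €660 thousand.

Before the tax: set 368 − 5P = 6P − 215 → P* = €53, Q* = 103.
With the tax collected from producers, supply shifts: Qs = 6(P − 22) − 215.
Solving gives Q = 43 with buyers paying €65 and producers receiving €43 (the €22 wedge).
Quantity falls by |ΔQ| = |103 − 43| = 60.
DWL = ½ · t · |ΔQ| = ½ · 22 · 60 = €660.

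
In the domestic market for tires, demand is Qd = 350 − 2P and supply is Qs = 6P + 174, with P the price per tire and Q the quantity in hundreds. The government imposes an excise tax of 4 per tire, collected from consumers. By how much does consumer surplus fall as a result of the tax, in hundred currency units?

Before the tax: set 350 − 2P = 6P + 174 → P* = 22, Q* = 306.
With the tax collected from consumers, demand (in seller-price terms) shifts: Qd = 350 − 2(P + 4).
Solving gives Q = 300 with consumers paying 25 and producers receiving 21 (the 4 wedge).
ΔCS is the trapezoid between Q = 300 and Q = 306 of height 3: ½ · (306 + 300) · 3 = 909.

Consumer surplus falls by 909 hundred.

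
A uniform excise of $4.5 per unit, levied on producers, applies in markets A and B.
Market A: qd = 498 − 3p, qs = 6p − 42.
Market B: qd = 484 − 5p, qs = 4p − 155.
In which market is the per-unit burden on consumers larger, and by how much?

Market A: pre-tax p* = $60, q* = 318; post-tax q = 309; per-unit burden on consumers = $3.
Market B: pre-tax p* = $71, q* = 129; post-tax q = 119; per-unit burden on consumers = $2.
Difference: $3 vs $2 → market A is larger by $1.

Market A, by $1.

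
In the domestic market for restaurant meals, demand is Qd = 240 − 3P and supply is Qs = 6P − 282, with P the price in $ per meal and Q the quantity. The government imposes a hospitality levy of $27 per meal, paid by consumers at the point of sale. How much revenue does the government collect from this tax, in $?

Without the tax, 240 − 3P = 6P − 282 gives 9P = 522, so P* = $58 and Q* = 66.
With the tax collected from consumers, demand (in seller-price terms) shifts: Qd = 240 − 3(P + 27).
New equilibrium: consumers pay $76, suppliers receive $49, Q = 12. (Wedge: Pb − Ps = 27.)
Revenue = t · Q = 27 · 12 = $324.

Tax revenue = $324.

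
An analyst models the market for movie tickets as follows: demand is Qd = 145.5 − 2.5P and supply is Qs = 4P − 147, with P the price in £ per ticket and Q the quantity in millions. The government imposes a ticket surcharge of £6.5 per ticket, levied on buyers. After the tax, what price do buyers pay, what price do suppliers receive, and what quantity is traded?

Buyers pay £49; suppliers receive £42.5; quantity = 23.

Without the tax, 145.5 − 2.5P = 4P − 147 gives 6.5P = 292.5, so P* = £45 and Q* = 33.
With the tax collected from buyers, demand (in seller-price terms) shifts: Qd = 145.5 − 2.5(P + 6.5).
New equilibrium: buyers pay £49, suppliers receive £42.5, Q = 23. (Wedge: Pb − Ps = 6.5.)
The less price-elastic side of the market bears the larger share of a per-unit tax.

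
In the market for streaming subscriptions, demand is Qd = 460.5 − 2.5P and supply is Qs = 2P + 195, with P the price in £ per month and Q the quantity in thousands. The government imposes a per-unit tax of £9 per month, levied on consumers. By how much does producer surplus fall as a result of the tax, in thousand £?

Producer surplus falls by £1540 thousand.

Before the tax: set 460.5 − 2.5P = 2P + 195 → P* = £59, Q* = 313.
With the tax collected from consumers, demand (in seller-price terms) shifts: Qd = 460.5 − 2.5(P + 9).
Solving gives Q = 303 with consumers paying £63 and producers receiving £54 (the £9 wedge).
ΔPS is the trapezoid between Q = 303 and Q = 313 of height £5: ½ · (313 + 303) · 5 = £1540.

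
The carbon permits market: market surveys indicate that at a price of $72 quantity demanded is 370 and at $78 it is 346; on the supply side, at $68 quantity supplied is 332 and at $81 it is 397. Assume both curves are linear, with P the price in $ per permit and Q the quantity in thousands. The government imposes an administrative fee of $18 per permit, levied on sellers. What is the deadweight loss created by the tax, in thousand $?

Deadweight loss = $360 thousand.

Demand slope: (346 − 370)/(78 − 72) = -4, so Qd = 658 − 4P.
Supply slope: (397 − 332)/(81 − 68) = 5, so Qs = 5P − 8.
Before the tax: set 658 − 4P = 5P − 8 → P* = $74, Q* = 362.
With the tax collected from sellers, supply shifts: Qs = 5(P − 18) − 8.
New equilibrium: buyers pay $84, sellers receive $66, Q = 322. (Wedge: Pb − Ps = 18.)
Quantity falls by |ΔQ| = |362 − 322| = 40.
DWL = ½ · t · |ΔQ| = ½ · 18 · 40 = $360.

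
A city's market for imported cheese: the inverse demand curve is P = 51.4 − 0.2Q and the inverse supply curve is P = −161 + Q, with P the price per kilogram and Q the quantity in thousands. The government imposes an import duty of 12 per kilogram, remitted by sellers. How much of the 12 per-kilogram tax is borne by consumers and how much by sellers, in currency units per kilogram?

Consumers bear 2 per kilogram; sellers bear 10 per kilogram.

Rewrite in direct form: Qd = 257 − 5P and Qs = P + 161.
Without the tax, 257 − 5P = P + 161 gives 6P = 96, so P* = 16 and Q* = 177.
With the tax collected from sellers, supply shifts: Qs = (P − 12) + 161.
Solving gives Q = 167 with consumers paying 18 and sellers receiving 6 (the 12 wedge).
Burden on consumers: 2; on sellers: 10. (They sum to 12.)
The less price-elastic side of the market bears the larger share of a per-unit tax.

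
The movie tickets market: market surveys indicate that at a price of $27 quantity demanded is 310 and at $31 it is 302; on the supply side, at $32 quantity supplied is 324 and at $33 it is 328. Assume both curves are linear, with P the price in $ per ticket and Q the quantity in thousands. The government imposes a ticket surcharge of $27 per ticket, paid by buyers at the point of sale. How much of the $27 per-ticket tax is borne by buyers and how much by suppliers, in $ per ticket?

Buyers bear $18 per ticket; suppliers bear $9 per ticket.

Demand slope: (302 − 310)/(31 − 27) = -2, so Qd = 364 − 2P.
Supply slope: (328 − 324)/(33 − 32) = 4, so Qs = 4P + 196.
Before the tax: set 364 − 2P = 4P + 196 → P* = $28, Q* = 308.
With the tax collected from buyers, demand (in seller-price terms) shifts: Qd = 364 − 2(P + 27).
Solving gives Q = 272 with buyers paying $46 and suppliers receiving $19 (the $27 wedge).
Burden on buyers: $18; on suppliers: $9. (They sum to $27.)
The less price-elastic side of the market bears the larger share of a per-unit tax.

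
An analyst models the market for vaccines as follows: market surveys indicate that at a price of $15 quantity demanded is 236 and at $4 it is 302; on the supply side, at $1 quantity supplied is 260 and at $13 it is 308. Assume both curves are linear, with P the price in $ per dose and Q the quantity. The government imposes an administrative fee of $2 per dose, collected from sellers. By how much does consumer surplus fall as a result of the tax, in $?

Consumer surplus falls by $225.28.

Demand slope: (302 − 236)/(4 − 15) = -6, so Qd = 326 − 6P.
Supply slope: (308 − 260)/(13 − 1) = 4, so Qs = 4P + 256.
Without the tax, 326 − 6P = 4P + 256 gives 10P = 70, so P* = $7 and Q* = 284.
With the tax collected from sellers, supply shifts: Qs = 4(P − 2) + 256.
Solving gives Q = 279.2 with buyers paying $7.8 and sellers receiving $5.8 (the $2 wedge).
ΔCS is the trapezoid between Q = 279.2 and Q = 284 of height $0.8: ½ · (284 + 279.2) · 0.8 = $225.28.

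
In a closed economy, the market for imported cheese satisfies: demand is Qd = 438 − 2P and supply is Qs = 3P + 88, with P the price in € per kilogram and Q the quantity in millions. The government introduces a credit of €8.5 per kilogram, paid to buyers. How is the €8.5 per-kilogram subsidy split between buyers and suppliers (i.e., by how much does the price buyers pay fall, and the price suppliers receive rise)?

Buyers gain €5.1 per kilogram; suppliers gain €3.4 per kilogram.

Before the subsidy: set 438 − 2P = 3P + 88 → P* = €70, Q* = 298.
With a per-unit subsidy paid to buyers, each effectively pays P − 8.5, so demand becomes Qd = 438 − 2(P − 8.5).
New equilibrium: buyers pay €64.9, suppliers receive €73.4, Q = 308.2. (Wedge: Pb − Ps = −8.5.)
Gain to buyers: €5.1; to suppliers: €3.4. (They sum to €8.5.)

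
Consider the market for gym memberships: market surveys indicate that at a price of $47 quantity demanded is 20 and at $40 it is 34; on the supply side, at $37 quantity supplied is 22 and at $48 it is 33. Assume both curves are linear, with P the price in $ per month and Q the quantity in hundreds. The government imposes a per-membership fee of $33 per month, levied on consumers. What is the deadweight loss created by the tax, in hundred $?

Deadweight loss = $363 hundred.

Demand slope: (34 − 20)/(40 − 47) = -2, so Qd = 114 − 2P.
Supply slope: (33 − 22)/(48 − 37) = 1, so Qs = P − 15.
Before the tax: set 114 − 2P = P − 15 → P* = $43, Q* = 28.
With the tax collected from consumers, demand (in seller-price terms) shifts: Qd = 114 − 2(P + 33).
Solving gives Q = 6 with consumers paying $54 and suppliers receiving $21 (the $33 wedge).
Quantity falls by |ΔQ| = |28 − 6| = 22.
DWL = ½ · t · |ΔQ| = ½ · 33 · 22 = $363.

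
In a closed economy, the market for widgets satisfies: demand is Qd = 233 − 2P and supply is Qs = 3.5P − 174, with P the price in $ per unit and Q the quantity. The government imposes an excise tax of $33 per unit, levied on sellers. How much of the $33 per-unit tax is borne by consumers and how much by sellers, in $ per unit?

Consumers bear $21 per unit; sellers bear $12 per unit.

Without the tax, 233 − 2P = 3.5P − 174 gives 5.5P = 407, so P* = $74 and Q* = 85.
With the tax collected from sellers, supply shifts: Qs = 3.5(P − 33) − 174.
New equilibrium: consumers pay $95, sellers receive $62, Q = 43. (Wedge: Pb − Ps = 33.)
Burden on consumers: $21; on sellers: $12. (They sum to $33.)
The less price-elastic side of the market bears the larger share of a per-unit tax.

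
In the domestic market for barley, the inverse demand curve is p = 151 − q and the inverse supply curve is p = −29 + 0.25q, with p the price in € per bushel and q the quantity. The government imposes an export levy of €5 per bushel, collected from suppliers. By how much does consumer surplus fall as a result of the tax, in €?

Consumer surplus falls by €568.

Rewrite in direct form: qd = 151 − p and qs = 4p + 116.
Before the tax: set 151 − p = 4p + 116 → p* = €7, q* = 144.
With the tax collected from suppliers, supply shifts: qs = 4(p − 5) + 116.
New equilibrium: consumers pay €11, suppliers receive €6, q = 140. (Wedge: pb − ps = 5.)
ΔCS is the trapezoid between Q = 140 and Q = 144 of height €4: ½ · (144 + 140) · 4 = €568.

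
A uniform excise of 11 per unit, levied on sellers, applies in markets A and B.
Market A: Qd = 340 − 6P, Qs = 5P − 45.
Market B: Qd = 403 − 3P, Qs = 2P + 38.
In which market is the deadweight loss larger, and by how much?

Market A: pre-tax P* = 35, Q* = 130; post-tax Q = 100; deadweight loss = 165.
Market B: pre-tax P* = 73, Q* = 184; post-tax Q = 170.8; deadweight loss = 72.6.
Difference: 165 vs 72.6 → market A is larger by 92.4.

Market A, by 92.4.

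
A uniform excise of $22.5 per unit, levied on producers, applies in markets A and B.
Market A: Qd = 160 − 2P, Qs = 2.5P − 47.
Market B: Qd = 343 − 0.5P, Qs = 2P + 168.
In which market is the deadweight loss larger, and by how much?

Market A, by $180.

Market A: pre-tax P* = $46, Q* = 68; post-tax Q = 43; deadweight loss = $281.25.
Market B: pre-tax P* = $70, Q* = 308; post-tax Q = 299; deadweight loss = $101.25.
Difference: $281.25 vs $101.25 → market A is larger by $180.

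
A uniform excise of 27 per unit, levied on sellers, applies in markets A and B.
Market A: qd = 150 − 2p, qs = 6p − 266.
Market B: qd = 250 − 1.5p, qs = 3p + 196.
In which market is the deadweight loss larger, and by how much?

Market A: pre-tax p* = 52, q* = 46; post-tax q = 5.5; deadweight loss = 546.75.
Market B: pre-tax p* = 12, q* = 232; post-tax q = 205; deadweight loss = 364.5.
Difference: 546.75 vs 364.5 → market A is larger by 182.25.

Market A, by 182.25.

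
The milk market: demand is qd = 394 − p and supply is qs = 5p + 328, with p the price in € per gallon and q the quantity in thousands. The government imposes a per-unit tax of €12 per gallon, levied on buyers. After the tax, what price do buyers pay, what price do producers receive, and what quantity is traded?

Buyers pay €21; producers receive €9; quantity = 373.

Before the tax: set 394 − p = 5p + 328 → p* = €11, q* = 383.
With the tax collected from buyers, demand (in seller-price terms) shifts: qd = 394 − (p + 12).
Solving gives q = 373 with buyers paying €21 and producers receiving €9 (the €12 wedge).
The less price-elastic side of the market bears the larger share of a per-unit tax.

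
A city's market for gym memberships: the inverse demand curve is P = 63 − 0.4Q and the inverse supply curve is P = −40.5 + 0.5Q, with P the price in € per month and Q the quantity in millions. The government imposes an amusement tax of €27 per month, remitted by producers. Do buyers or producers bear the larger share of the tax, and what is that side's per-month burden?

Inverting to Q(P) form: Qd = 157.5 − 2.5P; Qs = 2P + 81.
Without the tax, 157.5 − 2.5P = 2P + 81 gives 4.5P = 76.5, so P* = €17 and Q* = 115.
With the tax collected from producers, supply shifts: Qs = 2(P − 27) + 81.
Solving gives Q = 85 with buyers paying €29 and producers receiving €2 (the €27 wedge).
Per-month burden: buyers €12, producers €15.
Producers take the larger share because supply is less price-elastic here (demand slope 2.5 vs supply slope 2).

Producers bear the larger share: €15 per month.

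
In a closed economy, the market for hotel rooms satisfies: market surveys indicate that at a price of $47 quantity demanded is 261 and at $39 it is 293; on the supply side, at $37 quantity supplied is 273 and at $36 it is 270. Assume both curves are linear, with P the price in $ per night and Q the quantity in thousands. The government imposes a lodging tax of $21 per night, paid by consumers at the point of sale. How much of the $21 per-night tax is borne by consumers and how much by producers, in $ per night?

Demand slope: (293 − 261)/(39 − 47) = -4, so Qd = 449 − 4P.
Supply slope: (270 − 273)/(36 − 37) = 3, so Qs = 3P + 162.
Before the tax: set 449 − 4P = 3P + 162 → P* = $41, Q* = 285.
With the tax collected from consumers, demand (in seller-price terms) shifts: Qd = 449 − 4(P + 21).
New equilibrium: consumers pay $50, producers receive $29, Q = 249. (Wedge: Pb − Ps = 21.)
Burden on consumers: $9; on producers: $12. (They sum to $21.)
The less price-elastic side of the market bears the larger share of a per-unit tax.

Consumers bear $9 per night; producers bear $12 per night.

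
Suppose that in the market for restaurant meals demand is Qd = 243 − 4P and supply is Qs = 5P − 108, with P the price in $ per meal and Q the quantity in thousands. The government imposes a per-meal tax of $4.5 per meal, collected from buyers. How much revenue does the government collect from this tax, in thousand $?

Without the tax, 243 − 4P = 5P − 108 gives 9P = 351, so P* = $39 and Q* = 87.
With the tax collected from buyers, demand (in seller-price terms) shifts: Qd = 243 − 4(P + 4.5).
New equilibrium: buyers pay $41.5, suppliers receive $37, Q = 77. (Wedge: Pb − Ps = 4.5.)
Revenue = t · Q = 4.5 · 77 = $346.5.

Tax revenue = $346.5 thousand.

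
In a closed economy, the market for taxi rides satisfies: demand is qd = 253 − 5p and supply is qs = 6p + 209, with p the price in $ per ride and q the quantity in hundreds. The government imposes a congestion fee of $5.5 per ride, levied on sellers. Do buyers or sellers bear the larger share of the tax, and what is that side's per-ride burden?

Before the tax: set 253 − 5p = 6p + 209 → p* = $4, q* = 233.
With the tax collected from sellers, supply shifts: qs = 6(p − 5.5) + 209.
New equilibrium: buyers pay $7, sellers receive $1.5, q = 218. (Wedge: pb − ps = 5.5.)
Per-ride burden: buyers $3, sellers $2.5.
Buyers take the larger share because demand is less price-elastic here (demand slope 5 vs supply slope 6).

Buyers bear the larger share: $3 per ride.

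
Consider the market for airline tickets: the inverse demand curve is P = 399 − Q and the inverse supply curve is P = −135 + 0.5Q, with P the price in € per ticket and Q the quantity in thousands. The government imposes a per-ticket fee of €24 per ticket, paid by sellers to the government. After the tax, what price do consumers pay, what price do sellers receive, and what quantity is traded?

Consumers pay €59; sellers receive €35; quantity = 340.

Rewrite in direct form: Qd = 399 − P and Qs = 2P + 270.
Without the tax, 399 − P = 2P + 270 gives 3P = 129, so P* = €43 and Q* = 356.
With the tax collected from sellers, supply shifts: Qs = 2(P − 24) + 270.
New equilibrium: consumers pay €59, sellers receive €35, Q = 340. (Wedge: Pb − Ps = 24.)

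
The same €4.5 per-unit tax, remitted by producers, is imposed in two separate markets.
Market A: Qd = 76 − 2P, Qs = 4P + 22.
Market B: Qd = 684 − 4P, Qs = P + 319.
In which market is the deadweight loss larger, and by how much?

Market A, by €5.4.

Market A: pre-tax P* = €9, Q* = 58; post-tax Q = 52; deadweight loss = €13.5.
Market B: pre-tax P* = €73, Q* = 392; post-tax Q = 388.4; deadweight loss = €8.1.
Difference: €13.5 vs €8.1 → market A is larger by €5.4.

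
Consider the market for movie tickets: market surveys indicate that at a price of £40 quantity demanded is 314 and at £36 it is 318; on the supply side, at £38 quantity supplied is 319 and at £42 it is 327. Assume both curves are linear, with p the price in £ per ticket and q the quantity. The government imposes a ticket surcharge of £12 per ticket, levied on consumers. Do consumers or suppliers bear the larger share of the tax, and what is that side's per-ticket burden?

Consumers bear the larger share: £8 per ticket.

Demand slope: (318 − 314)/(36 − 40) = -1, so qd = 354 − p.
Supply slope: (327 − 319)/(42 − 38) = 2, so qs = 2p + 243.
Before the tax: set 354 − p = 2p + 243 → p* = £37, q* = 317.
With the tax collected from consumers, demand (in seller-price terms) shifts: qd = 354 − (p + 12).
New equilibrium: consumers pay £45, suppliers receive £33, q = 309. (Wedge: pb − ps = 12.)
Per-ticket burden: consumers £8, suppliers £4.
Consumers take the larger share because demand is less price-elastic here (demand slope 1 vs supply slope 2).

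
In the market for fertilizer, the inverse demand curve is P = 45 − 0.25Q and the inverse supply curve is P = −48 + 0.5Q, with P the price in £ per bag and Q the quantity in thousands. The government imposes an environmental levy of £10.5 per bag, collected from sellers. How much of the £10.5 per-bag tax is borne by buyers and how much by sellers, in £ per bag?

Buyers bear £3.5 per bag; sellers bear £7 per bag.

Inverting to Q(P) form: Qd = 180 − 4P; Qs = 2P + 96.
Without the tax, 180 − 4P = 2P + 96 gives 6P = 84, so P* = £14 and Q* = 124.
With the tax collected from sellers, supply shifts: Qs = 2(P − 10.5) + 96.
Solving gives Q = 110 with buyers paying £17.5 and sellers receiving £7 (the £10.5 wedge).
Burden on buyers: £3.5; on sellers: £7. (They sum to £10.5.)
The less price-elastic side of the market bears the larger share of a per-unit tax.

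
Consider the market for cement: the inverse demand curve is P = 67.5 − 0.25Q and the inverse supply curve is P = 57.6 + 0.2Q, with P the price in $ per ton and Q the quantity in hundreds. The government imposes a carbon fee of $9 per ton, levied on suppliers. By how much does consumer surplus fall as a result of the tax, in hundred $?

Consumer surplus falls by $60 hundred.

Inverting to Q(P) form: Qd = 270 − 4P; Qs = 5P − 288.
Before the tax: set 270 − 4P = 5P − 288 → P* = $62, Q* = 22.
With the tax collected from suppliers, supply shifts: Qs = 5(P − 9) − 288.
New equilibrium: consumers pay $67, suppliers receive $58, Q = 2. (Wedge: Pb − Ps = 9.)
ΔCS is the trapezoid between Q = 2 and Q = 22 of height $5: ½ · (22 + 2) · 5 = $60.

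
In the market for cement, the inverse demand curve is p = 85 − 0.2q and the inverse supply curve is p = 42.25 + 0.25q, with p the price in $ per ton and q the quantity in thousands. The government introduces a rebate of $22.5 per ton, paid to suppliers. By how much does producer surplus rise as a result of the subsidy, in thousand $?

Producer surplus rises by $1500 thousand.

Inverting to q(p) form: qd = 425 − 5p; qs = 4p − 169.
Before the subsidy: set 425 − 5p = 4p − 169 → p* = $66, q* = 95.
With a per-unit subsidy paid to suppliers, each receives p + 22.5 per unit sold, so supply becomes qs = 4(p + 22.5) − 169.
Solving gives q = 145 with buyers paying $56 and suppliers receiving $78.5 (the $22.5 wedge).
ΔPS is the trapezoid between Q = 145 and Q = 95 of height $12.5: ½ · (95 + 145) · 12.5 = $1500.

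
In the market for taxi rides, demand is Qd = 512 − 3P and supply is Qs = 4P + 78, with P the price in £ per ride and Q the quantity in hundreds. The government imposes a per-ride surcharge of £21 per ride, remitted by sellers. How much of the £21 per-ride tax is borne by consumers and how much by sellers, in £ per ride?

Before the tax: set 512 − 3P = 4P + 78 → P* = £62, Q* = 326.
With the tax collected from sellers, supply shifts: Qs = 4(P − 21) + 78.
Solving gives Q = 290 with consumers paying £74 and sellers receiving £53 (the £21 wedge).
Burden on consumers: £12; on sellers: £9. (They sum to £21.)
The less price-elastic side of the market bears the larger share of a per-unit tax.

Consumers bear £12 per ride; sellers bear £9 per ride.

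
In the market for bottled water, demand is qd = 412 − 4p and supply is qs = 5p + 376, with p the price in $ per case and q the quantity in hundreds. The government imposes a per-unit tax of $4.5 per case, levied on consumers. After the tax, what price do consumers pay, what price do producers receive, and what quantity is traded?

Consumers pay $6.5; producers receive $2; quantity = 386.

Without the tax, 412 − 4p = 5p + 376 gives 9p = 36, so p* = $4 and q* = 396.
With the tax collected from consumers, demand (in seller-price terms) shifts: qd = 412 − 4(p + 4.5).
Solving gives q = 386 with consumers paying $6.5 and producers receiving $2 (the $4.5 wedge).
The less price-elastic side of the market bears the larger share of a per-unit tax.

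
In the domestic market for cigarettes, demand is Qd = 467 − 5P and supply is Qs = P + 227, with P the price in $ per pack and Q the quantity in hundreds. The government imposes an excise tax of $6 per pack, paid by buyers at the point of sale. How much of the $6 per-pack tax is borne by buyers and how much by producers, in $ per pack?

Buyers bear $1 per pack; producers bear $5 per pack.

Before the tax: set 467 − 5P = P + 227 → P* = $40, Q* = 267.
With the tax collected from buyers, demand (in seller-price terms) shifts: Qd = 467 − 5(P + 6).
New equilibrium: buyers pay $41, producers receive $35, Q = 262. (Wedge: Pb − Ps = 6.)
Burden on buyers: $1; on producers: $5. (They sum to $6.)
The less price-elastic side of the market bears the larger share of a per-unit tax.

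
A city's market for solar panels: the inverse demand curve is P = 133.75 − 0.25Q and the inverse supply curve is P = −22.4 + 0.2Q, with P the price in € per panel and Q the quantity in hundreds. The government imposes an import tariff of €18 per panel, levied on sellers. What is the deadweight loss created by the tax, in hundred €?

Inverting to Q(P) form: Qd = 535 − 4P; Qs = 5P + 112.
Without the tax, 535 − 4P = 5P + 112 gives 9P = 423, so P* = €47 and Q* = 347.
With the tax collected from sellers, supply shifts: Qs = 5(P − 18) + 112.
Solving gives Q = 307 with buyers paying €57 and sellers receiving €39 (the €18 wedge).
Quantity falls by |ΔQ| = |347 − 307| = 40.
DWL = ½ · t · |ΔQ| = ½ · 18 · 40 = €360.

Deadweight loss = €360 hundred.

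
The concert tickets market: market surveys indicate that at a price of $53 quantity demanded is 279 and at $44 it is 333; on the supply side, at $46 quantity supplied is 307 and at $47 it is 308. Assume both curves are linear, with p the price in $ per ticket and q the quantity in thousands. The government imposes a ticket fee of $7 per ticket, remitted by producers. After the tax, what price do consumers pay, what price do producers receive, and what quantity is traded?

Demand slope: (333 − 279)/(44 − 53) = -6, so qd = 597 − 6p.
Supply slope: (308 − 307)/(47 − 46) = 1, so qs = p + 261.
Without the tax, 597 − 6p = p + 261 gives 7p = 336, so p* = $48 and q* = 309.
With the tax collected from producers, supply shifts: qs = (p − 7) + 261.
Solving gives q = 303 with consumers paying $49 and producers receiving $42 (the $7 wedge).
The less price-elastic side of the market bears the larger share of a per-unit tax.

Consumers pay $49; producers receive $42; quantity = 303.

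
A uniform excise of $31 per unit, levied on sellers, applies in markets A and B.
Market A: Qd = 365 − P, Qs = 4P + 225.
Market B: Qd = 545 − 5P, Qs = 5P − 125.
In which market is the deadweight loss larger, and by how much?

Market A: pre-tax P* = $28, Q* = 337; post-tax Q = 312.2; deadweight loss = $384.4.
Market B: pre-tax P* = $67, Q* = 210; post-tax Q = 132.5; deadweight loss = $1201.25.
Difference: $384.4 vs $1201.25 → market B is larger by $816.85.

Market B, by $816.85.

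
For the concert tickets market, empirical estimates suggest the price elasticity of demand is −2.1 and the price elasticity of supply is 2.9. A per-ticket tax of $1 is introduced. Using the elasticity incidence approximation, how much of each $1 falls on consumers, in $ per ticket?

Incidence ratio: consumers' share ≈ εs / (εs + |εd|) = 2.9 / (2.9 + 2.1) = 0.58.
So consumers bear ≈ 0.58 × $1 = $0.58; sellers bear $0.42.

Consumers bear ≈ $0.58 per ticket.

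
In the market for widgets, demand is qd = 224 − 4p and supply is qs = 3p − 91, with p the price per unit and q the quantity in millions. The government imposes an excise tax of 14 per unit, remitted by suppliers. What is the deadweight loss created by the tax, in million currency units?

Deadweight loss = 168 million.

Before the tax: set 224 − 4p = 3p − 91 → p* = 45, q* = 44.
With the tax collected from suppliers, supply shifts: qs = 3(p − 14) − 91.
Solving gives q = 20 with consumers paying 51 and suppliers receiving 37 (the 14 wedge).
Quantity falls by |ΔQ| = |44 − 20| = 24.
DWL = ½ · t · |ΔQ| = ½ · 14 · 24 = 168.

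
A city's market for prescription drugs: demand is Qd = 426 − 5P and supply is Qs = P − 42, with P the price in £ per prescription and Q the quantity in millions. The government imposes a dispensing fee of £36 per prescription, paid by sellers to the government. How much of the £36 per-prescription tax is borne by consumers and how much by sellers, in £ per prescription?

Without the tax, 426 − 5P = P − 42 gives 6P = 468, so P* = £78 and Q* = 36.
With the tax collected from sellers, supply shifts: Qs = (P − 36) − 42.
Solving gives Q = 6 with consumers paying £84 and sellers receiving £48 (the £36 wedge).
Burden on consumers: £6; on sellers: £30. (They sum to £36.)
The less price-elastic side of the market bears the larger share of a per-unit tax.

Consumers bear £6 per prescription; sellers bear £30 per prescription.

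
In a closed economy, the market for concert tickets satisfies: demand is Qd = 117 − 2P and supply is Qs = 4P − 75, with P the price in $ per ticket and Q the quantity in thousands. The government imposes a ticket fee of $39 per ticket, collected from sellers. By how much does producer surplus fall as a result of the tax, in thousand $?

Producer surplus falls by $351 thousand.

Without the tax, 117 − 2P = 4P − 75 gives 6P = 192, so P* = $32 and Q* = 53.
With the tax collected from sellers, supply shifts: Qs = 4(P − 39) − 75.
Solving gives Q = 1 with consumers paying $58 and sellers receiving $19 (the $39 wedge).
ΔPS is the trapezoid between Q = 1 and Q = 53 of height $13: ½ · (53 + 1) · 13 = $351.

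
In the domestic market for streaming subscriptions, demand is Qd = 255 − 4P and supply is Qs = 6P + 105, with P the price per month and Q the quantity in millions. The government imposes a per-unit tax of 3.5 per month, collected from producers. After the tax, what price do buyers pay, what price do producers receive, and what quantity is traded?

Buyers pay 17.1; producers receive 13.6; quantity = 186.6.

Before the tax: set 255 − 4P = 6P + 105 → P* = 15, Q* = 195.
With the tax collected from producers, supply shifts: Qs = 6(P − 3.5) + 105.
Solving gives Q = 186.6 with buyers paying 17.1 and producers receiving 13.6 (the 3.5 wedge).
The less price-elastic side of the market bears the larger share of a per-unit tax.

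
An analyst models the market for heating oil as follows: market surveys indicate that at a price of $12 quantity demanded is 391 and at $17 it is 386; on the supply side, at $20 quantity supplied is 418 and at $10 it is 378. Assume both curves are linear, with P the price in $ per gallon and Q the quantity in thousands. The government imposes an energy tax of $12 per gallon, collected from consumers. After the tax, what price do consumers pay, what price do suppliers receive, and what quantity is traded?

Demand slope: (386 − 391)/(17 − 12) = -1, so Qd = 403 − P.
Supply slope: (378 − 418)/(10 − 20) = 4, so Qs = 4P + 338.
Without the tax, 403 − P = 4P + 338 gives 5P = 65, so P* = $13 and Q* = 390.
With the tax collected from consumers, demand (in seller-price terms) shifts: Qd = 403 − (P + 12).
Solving gives Q = 380.4 with consumers paying $22.6 and suppliers receiving $10.6 (the $12 wedge).
The less price-elastic side of the market bears the larger share of a per-unit tax.

Consumers pay $22.6; suppliers receive $10.6; quantity = 380.4.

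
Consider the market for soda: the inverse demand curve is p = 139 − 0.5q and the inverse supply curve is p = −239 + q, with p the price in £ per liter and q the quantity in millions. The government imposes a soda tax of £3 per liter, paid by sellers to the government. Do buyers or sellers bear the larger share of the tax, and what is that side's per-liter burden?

Sellers bear the larger share: £2 per liter.

Rewrite in direct form: qd = 278 − 2p and qs = p + 239.
Without the tax, 278 − 2p = p + 239 gives 3p = 39, so p* = £13 and q* = 252.
With the tax collected from sellers, supply shifts: qs = (p − 3) + 239.
Solving gives q = 250 with buyers paying £14 and sellers receiving £11 (the £3 wedge).
Per-liter burden: buyers £1, sellers £2.
Sellers take the larger share because supply is less price-elastic here (demand slope 2 vs supply slope 1).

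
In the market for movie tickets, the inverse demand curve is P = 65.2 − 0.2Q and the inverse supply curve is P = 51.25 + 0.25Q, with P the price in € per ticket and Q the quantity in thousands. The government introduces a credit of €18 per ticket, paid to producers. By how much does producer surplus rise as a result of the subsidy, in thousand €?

Producer surplus rises by €510 thousand.

Inverting to Q(P) form: Qd = 326 − 5P; Qs = 4P − 205.
Before the subsidy: set 326 − 5P = 4P − 205 → P* = €59, Q* = 31.
With a per-unit subsidy paid to producers, each receives P + 18 per unit sold, so supply becomes Qs = 4(P + 18) − 205.
New equilibrium: buyers pay €51, producers receive €69, Q = 71. (Wedge: Pb − Ps = −18.)
ΔPS is the trapezoid between Q = 71 and Q = 31 of height €10: ½ · (31 + 71) · 10 = €510.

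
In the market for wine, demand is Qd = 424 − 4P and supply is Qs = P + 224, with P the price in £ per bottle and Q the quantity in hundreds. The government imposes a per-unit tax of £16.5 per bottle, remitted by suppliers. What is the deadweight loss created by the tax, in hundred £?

Before the tax: set 424 − 4P = P + 224 → P* = £40, Q* = 264.
With the tax collected from suppliers, supply shifts: Qs = (P − 16.5) + 224.
Solving gives Q = 250.8 with buyers paying £43.3 and suppliers receiving £26.8 (the £16.5 wedge).
Quantity falls by |ΔQ| = |264 − 250.8| = 13.2.
DWL = ½ · t · |ΔQ| = ½ · 16.5 · 13.2 = £108.9.

Deadweight loss = £108.9 hundred.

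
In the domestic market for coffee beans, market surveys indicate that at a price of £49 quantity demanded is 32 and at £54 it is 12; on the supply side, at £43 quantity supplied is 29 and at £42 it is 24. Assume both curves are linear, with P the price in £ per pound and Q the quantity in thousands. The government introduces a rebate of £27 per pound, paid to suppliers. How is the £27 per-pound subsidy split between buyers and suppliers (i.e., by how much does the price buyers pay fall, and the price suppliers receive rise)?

Demand slope: (12 − 32)/(54 − 49) = -4, so Qd = 228 − 4P.
Supply slope: (24 − 29)/(42 − 43) = 5, so Qs = 5P − 186.
Before the subsidy: set 228 − 4P = 5P − 186 → P* = £46, Q* = 44.
With a per-unit subsidy paid to suppliers, each receives P + 27 per unit sold, so supply becomes Qs = 5(P + 27) − 186.
New equilibrium: buyers pay £31, suppliers receive £58, Q = 104. (Wedge: Pb − Ps = −27.)
Gain to buyers: £15; to suppliers: £12. (They sum to £27.)

Buyers gain £15 per pound; suppliers gain £12 per pound.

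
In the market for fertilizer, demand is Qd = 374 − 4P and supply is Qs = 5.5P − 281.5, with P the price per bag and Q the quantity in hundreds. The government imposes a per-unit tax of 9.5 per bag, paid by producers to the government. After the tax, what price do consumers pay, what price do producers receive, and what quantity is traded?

Before the tax: set 374 − 4P = 5.5P − 281.5 → P* = 69, Q* = 98.
With the tax collected from producers, supply shifts: Qs = 5.5(P − 9.5) − 281.5.
Solving gives Q = 76 with consumers paying 74.5 and producers receiving 65 (the 9.5 wedge).
The less price-elastic side of the market bears the larger share of a per-unit tax.

Consumers pay 74.5; producers receive 65; quantity = 76.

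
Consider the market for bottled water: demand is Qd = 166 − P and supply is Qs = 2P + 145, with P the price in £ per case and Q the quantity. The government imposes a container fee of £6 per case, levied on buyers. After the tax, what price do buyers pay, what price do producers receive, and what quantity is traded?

Without the tax, 166 − P = 2P + 145 gives 3P = 21, so P* = £7 and Q* = 159.
With the tax collected from buyers, demand (in seller-price terms) shifts: Qd = 166 − (P + 6).
Solving gives Q = 155 with buyers paying £11 and producers receiving £5 (the £6 wedge).

Buyers pay £11; producers receive £5; quantity = 155.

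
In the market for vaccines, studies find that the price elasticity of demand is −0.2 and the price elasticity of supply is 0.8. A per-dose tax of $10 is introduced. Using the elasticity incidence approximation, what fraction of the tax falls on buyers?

Buyers' share ≈ 0.8.

Incidence ratio: buyers' share ≈ εs / (εs + |εd|) = 0.8 / (0.8 + 0.2) = 0.8.
Supply is the more elastic side, so buyers bear the larger share.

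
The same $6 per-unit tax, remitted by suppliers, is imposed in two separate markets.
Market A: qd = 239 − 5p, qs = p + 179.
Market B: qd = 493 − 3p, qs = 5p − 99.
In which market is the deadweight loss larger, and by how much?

Market A: pre-tax p* = $10, q* = 189; post-tax q = 184; deadweight loss = $15.
Market B: pre-tax p* = $74, q* = 271; post-tax q = 259.75; deadweight loss = $33.75.
Difference: $15 vs $33.75 → market B is larger by $18.75.

Market B, by $18.75.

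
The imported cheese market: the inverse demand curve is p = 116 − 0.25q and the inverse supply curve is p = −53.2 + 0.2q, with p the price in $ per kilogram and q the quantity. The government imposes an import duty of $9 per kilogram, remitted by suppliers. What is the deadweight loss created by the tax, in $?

Deadweight loss = $90.

Rewrite in direct form: qd = 464 − 4p and qs = 5p + 266.
Without the tax, 464 − 4p = 5p + 266 gives 9p = 198, so p* = $22 and q* = 376.
With the tax collected from suppliers, supply shifts: qs = 5(p − 9) + 266.
New equilibrium: consumers pay $27, suppliers receive $18, q = 356. (Wedge: pb − ps = 9.)
Quantity falls by |ΔQ| = |376 − 356| = 20.
DWL = ½ · t · |ΔQ| = ½ · 9 · 20 = $90.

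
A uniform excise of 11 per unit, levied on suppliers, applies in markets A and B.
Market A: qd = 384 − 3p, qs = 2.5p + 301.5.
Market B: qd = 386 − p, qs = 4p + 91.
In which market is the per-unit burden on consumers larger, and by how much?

Market A: pre-tax p* = 15, q* = 339; post-tax q = 324; per-unit burden on consumers = 5.
Market B: pre-tax p* = 59, q* = 327; post-tax q = 318.2; per-unit burden on consumers = 8.8.
Difference: 5 vs 8.8 → market B is larger by 3.8.

Market B, by 3.8.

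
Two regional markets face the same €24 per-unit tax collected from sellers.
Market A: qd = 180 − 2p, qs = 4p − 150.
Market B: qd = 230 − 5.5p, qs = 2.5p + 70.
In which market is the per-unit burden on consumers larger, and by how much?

Market A: pre-tax p* = €55, q* = 70; post-tax q = 38; per-unit burden on consumers = €16.
Market B: pre-tax p* = €20, q* = 120; post-tax q = 78.75; per-unit burden on consumers = €7.5.
Difference: €16 vs €7.5 → market A is larger by €8.5.

Market A, by €8.5.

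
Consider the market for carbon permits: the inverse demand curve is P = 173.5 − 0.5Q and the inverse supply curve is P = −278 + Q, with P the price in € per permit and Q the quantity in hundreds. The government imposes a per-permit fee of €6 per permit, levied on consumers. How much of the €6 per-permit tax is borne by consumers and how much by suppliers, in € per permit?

Consumers bear €2 per permit; suppliers bear €4 per permit.

Rewrite in direct form: Qd = 347 − 2P and Qs = P + 278.
Without the tax, 347 − 2P = P + 278 gives 3P = 69, so P* = €23 and Q* = 301.
With the tax collected from consumers, demand (in seller-price terms) shifts: Qd = 347 − 2(P + 6).
Solving gives Q = 297 with consumers paying €25 and suppliers receiving €19 (the €6 wedge).
Burden on consumers: €2; on suppliers: €4. (They sum to €6.)
The less price-elastic side of the market bears the larger share of a per-unit tax.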